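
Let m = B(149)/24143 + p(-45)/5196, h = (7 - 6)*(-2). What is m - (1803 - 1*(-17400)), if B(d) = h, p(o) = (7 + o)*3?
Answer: -401493673563/20907838 ≈ -19203.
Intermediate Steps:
p(o) = 21 + 3*o
h = -2 (h = 1*(-2) = -2)
B(d) = -2
m = -460449/20907838 (m = -2/24143 + (21 + 3*(-45))/5196 = -2*1/24143 + (21 - 135)*(1/5196) = -2/24143 - 114*1/5196 = -2/24143 - 19/866 = -460449/20907838 ≈ -0.022023)
m - (1803 - 1*(-17400)) = -460449/20907838 - (1803 - 1*(-17400)) = -460449/20907838 - (1803 + 17400) = -460449/20907838 - 1*19203 = -460449/20907838 - 19203 = -401493673563/20907838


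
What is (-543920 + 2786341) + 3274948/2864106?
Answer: 3211267357787/1432053 ≈ 2.2424e+6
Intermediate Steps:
(-543920 + 2786341) + 3274948/2864106 = 2242421 + 3274948*(1/2864106) = 2242421 + 1637474/1432053 = 3211267357787/1432053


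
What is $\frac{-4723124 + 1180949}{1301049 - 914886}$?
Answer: $- \frac{393575}{42907} \approx -9.1727$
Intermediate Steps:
$\frac{-4723124 + 1180949}{1301049 - 914886} = - \frac{3542175}{386163} = \left(-3542175\right) \frac{1}{386163} = - \frac{393575}{42907}$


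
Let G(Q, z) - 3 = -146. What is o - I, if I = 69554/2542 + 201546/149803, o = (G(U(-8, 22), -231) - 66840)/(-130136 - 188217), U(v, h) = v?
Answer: -35251441467838/1237026285661 ≈ -28.497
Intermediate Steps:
G(Q, z) = -143 (G(Q, z) = 3 - 146 = -143)
o = 1367/6497 (o = (-143 - 66840)/(-130136 - 188217) = -66983/(-318353) = -66983*(-1/318353) = 1367/6497 ≈ 0.21040)
I = 5465863897/190399613 (I = 69554*(1/2542) + 201546*(1/149803) = 34777/1271 + 201546/149803 = 5465863897/190399613 ≈ 28.707)
o - I = 1367/6497 - 1*5465863897/190399613 = 1367/6497 - 5465863897/190399613 = -35251441467838/1237026285661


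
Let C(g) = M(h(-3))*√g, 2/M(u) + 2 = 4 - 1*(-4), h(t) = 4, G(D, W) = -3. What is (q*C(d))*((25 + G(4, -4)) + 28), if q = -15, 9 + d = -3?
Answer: -500*I*√3 ≈ -866.03*I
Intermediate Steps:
d = -12 (d = -9 - 3 = -12)
M(u) = ⅓ (M(u) = 2/(-2 + (4 - 1*(-4))) = 2/(-2 + (4 + 4)) = 2/(-2 + 8) = 2/6 = 2*(⅙) = ⅓)
C(g) = √g/3
(q*C(d))*((25 + G(4, -4)) + 28) = (-5*√(-12))*((25 - 3) + 28) = (-5*2*I*√3)*(22 + 28) = -10*I*√3*50 = -500*I*√3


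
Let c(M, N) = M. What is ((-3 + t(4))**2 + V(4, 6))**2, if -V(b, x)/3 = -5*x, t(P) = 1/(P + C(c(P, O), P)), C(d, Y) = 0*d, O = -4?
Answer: 2436721/256 ≈ 9518.4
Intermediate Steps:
C(d, Y) = 0
t(P) = 1/P (t(P) = 1/(P + 0) = 1/P)
V(b, x) = 15*x (V(b, x) = -(-15)*x = 15*x)
((-3 + t(4))**2 + V(4, 6))**2 = ((-3 + 1/4)**2 + 15*6)**2 = ((-3 + 1/4)**2 + 90)**2 = ((-11/4)**2 + 90)**2 = (121/16 + 90)**2 = (1561/16)**2 = 2436721/256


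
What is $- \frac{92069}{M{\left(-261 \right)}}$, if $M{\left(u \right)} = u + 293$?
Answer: $- \frac{92069}{32} \approx -2877.2$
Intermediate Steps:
$M{\left(u \right)} = 293 + u$
$- \frac{92069}{M{\left(-261 \right)}} = - \frac{92069}{293 - 261} = - \frac{92069}{32}$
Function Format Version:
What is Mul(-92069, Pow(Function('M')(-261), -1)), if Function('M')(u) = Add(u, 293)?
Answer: Rational(-92069, 32) ≈ -2877.2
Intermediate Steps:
Function('M')(u) = Add(293, u)
Mul(-92069, Pow(Function('M')(-261), -1)) = Mul(-92069, Pow(Add(293, -261), -1)) = Mul(-92069, Pow(32, -1)) = Mul(-92069, Rational(1, 32)) = Rational(-92069, 32)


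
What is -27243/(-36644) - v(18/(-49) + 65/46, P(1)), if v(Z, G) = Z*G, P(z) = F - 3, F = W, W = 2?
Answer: 73887815/41297788 ≈ 1.7891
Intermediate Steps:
F = 2
P(z) = -1 (P(z) = 2 - 3 = -1)
v(Z, G) = G*Z
-27243/(-36644) - v(18/(-49) + 65/46, P(1)) = -27243/(-36644) - (-1)*(18/(-49) + 65/46) = -27243*(-1/36644) - (-1)*(18*(-1/49) + 65*(1/46)) = 27243/36644 - (-1)*(-18/49 + 65/46) = 27243/36644 - (-1)*2357/2254 = 27243/36644 - 1*(-2357/2254) = 27243/36644 + 2357/2254 = 73887815/41297788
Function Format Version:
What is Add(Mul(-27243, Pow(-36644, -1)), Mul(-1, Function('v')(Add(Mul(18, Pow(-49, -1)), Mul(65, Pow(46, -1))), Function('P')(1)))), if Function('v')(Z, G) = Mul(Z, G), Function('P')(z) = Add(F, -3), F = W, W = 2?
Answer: Rational(73887815, 41297788) ≈ 1.7891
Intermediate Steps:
F = 2
Function('P')(z) = -1 (Function('P')(z) = Add(2, -3) = -1)
Function('v')(Z, G) = Mul(G, Z)
Add(Mul(-27243, Pow(-36644, -1)), Mul(-1, Function('v')(Add(Mul(18, Pow(-49, -1)), Mul(65, Pow(46, -1))), Function('P')(1)))) = Add(Mul(-27243, Pow(-36644, -1)), Mul(-1, Mul(-1, Add(Mul(18, Pow(-49, -1)), Mul(65, Pow(46, -1)))))) = Add(Mul(-27243, Rational(-1, 36644)), Mul(-1, Mul(-1, Add(Mul(18, Rational(-1, 49)), Mul(65, Rational(1, 46)))))) = Add(Rational(27243, 36644), Mul(-1, Mul(-1, Add(Rational(-18, 49), Rational(65, 46))))) = Add(Rational(27243, 36644), Mul(-1, Mul(-1, Rational(2357, 2254)))) = Add(Rational(27243, 36644), Mul(-1, Rational(-2357, 2254))) = Add(Rational(27243, 36644), Rational(2357, 2254)) = Rational(73887815, 41297788)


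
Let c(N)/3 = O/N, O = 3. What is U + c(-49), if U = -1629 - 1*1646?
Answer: -160484/49 ≈ -3275.2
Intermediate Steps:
c(N) = 9/N (c(N) = 3*(3/N) = 9/N)
U = -3275 (U = -1629 - 1646 = -3275)
U + c(-49) = -3275 + 9/(-49) = -3275 + 9*(-1/49) = -3275 - 9/49 = -160484/49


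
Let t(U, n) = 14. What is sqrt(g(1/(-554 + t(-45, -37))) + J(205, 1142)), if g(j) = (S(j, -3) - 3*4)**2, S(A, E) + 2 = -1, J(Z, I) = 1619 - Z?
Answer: sqrt(1639) ≈ 40.485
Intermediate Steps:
S(A, E) = -3 (S(A, E) = -2 - 1 = -3)
g(j) = 225 (g(j) = (-3 - 3*4)**2 = (-3 - 12)**2 = (-15)**2 = 225)
sqrt(g(1/(-554 + t(-45, -37))) + J(205, 1142)) = sqrt(225 + (1619 - 1*205)) = sqrt(225 + (1619 - 205)) = sqrt(225 + 1414) = sqrt(1639)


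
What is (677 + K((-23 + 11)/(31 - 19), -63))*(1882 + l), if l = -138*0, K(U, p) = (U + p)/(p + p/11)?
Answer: 241138778/189 ≈ 1.2759e+6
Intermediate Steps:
K(U, p) = 11*(U + p)/(12*p) (K(U, p) = (U + p)/(p + p*(1/11)) = (U + p)/(p + p/11) = (U + p)/((12*p/11)) = (U + p)*(11/(12*p)) = 11*(U + p)/(12*p))
l = 0
(677 + K((-23 + 11)/(31 - 19), -63))*(1882 + l) = (677 + (11/12)*((-23 + 11)/(31 - 19) - 63)/(-63))*(1882 + 0) = (677 + (11/12)*(-1/63)*(-12/12 - 63))*1882 = (677 + (11/12)*(-1/63)*(-12*1/12 - 63))*1882 = (677 + (11/12)*(-1/63)*(-1 - 63))*1882 = (677 + (11/12)*(-1/63)*(-64))*1882 = (677 + 176/189)*1882 = (128129/189)*1882 = 241138778/189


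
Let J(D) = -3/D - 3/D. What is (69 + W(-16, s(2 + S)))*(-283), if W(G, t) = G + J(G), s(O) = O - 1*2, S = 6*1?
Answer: -120841/8 ≈ -15105.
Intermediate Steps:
S = 6
J(D) = -6/D
s(O) = -2 + O (s(O) = O - 2 = -2 + O)
W(G, t) = G - 6/G
(69 + W(-16, s(2 + S)))*(-283) = (69 + (-16 - 6/(-16)))*(-283) = (69 + (-16 - 6*(-1/16)))*(-283) = (69 + (-16 + 3/8))*(-283) = (69 - 125/8)*(-283) = (427/8)*(-283) = -120841/8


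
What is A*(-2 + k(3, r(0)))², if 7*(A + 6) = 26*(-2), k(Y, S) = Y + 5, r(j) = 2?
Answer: -3384/7 ≈ -483.43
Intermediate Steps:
k(Y, S) = 5 + Y
A = -94/7 (A = -6 + (26*(-2))/7 = -6 + (⅐)*(-52) = -6 - 52/7 = -94/7 ≈ -13.429)
A*(-2 + k(3, r(0)))² = -94*(-2 + (5 + 3))²/7 = -94*(-2 + 8)²/7 = -94/7*6² = -94/7*36 = -3384/7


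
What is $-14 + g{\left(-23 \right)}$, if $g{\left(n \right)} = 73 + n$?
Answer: $36$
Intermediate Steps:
$-14 + g{\left(-23 \right)} = -14 + \left(73 - 23\right) = -14 + 50 = 36$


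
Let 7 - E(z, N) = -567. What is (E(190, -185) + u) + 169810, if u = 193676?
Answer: 364060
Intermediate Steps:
E(z, N) = 574 (E(z, N) = 7 - 1*(-567) = 7 + 567 = 574)
(E(190, -185) + u) + 169810 = (574 + 193676) + 169810 = 194250 + 169810 = 364060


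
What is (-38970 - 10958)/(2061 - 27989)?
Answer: 6241/3241 ≈ 1.9256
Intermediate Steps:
(-38970 - 10958)/(2061 - 27989) = -49928/(-25928) = -49928*(-1/25928) = 6241/3241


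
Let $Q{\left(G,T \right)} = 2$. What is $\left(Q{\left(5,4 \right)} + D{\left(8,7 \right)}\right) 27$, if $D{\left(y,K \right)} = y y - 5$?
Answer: $1647$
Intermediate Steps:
$D{\left(y,K \right)} = -5 + y^{2}$ ($D{\left(y,K \right)} = y^{2} - 5 = -5 + y^{2}$)
$\left(Q{\left(5,4 \right)} + D{\left(8,7 \right)}\right) 27 = \left(2 - \left(5 - 8^{2}\right)\right) 27 = \left(2 + \left(-5 + 64\right)\right) 27 = \left(2 + 59\right) 27 = 61 \cdot 27 = 1647$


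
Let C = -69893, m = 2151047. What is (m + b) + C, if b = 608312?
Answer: 2689466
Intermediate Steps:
(m + b) + C = (2151047 + 608312) - 69893 = 2759359 - 69893 = 2689466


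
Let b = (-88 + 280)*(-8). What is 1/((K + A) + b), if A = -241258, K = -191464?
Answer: -1/434258 ≈ -2.3028e-6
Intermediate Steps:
b = -1536 (b = 192*(-8) = -1536)
1/((K + A) + b) = 1/((-191464 - 241258) - 1536) = 1/(-432722 - 1536) = 1/(-434258) = -1/434258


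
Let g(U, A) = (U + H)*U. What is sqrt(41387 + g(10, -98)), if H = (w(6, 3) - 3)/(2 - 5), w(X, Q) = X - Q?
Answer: sqrt(41487) ≈ 203.68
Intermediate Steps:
H = 0 (H = ((6 - 1*3) - 3)/(2 - 5) = ((6 - 3) - 3)/(-3) = (3 - 3)*(-1/3) = 0*(-1/3) = 0)
g(U, A) = U**2 (g(U, A) = (U + 0)*U = U*U = U**2)
sqrt(41387 + g(10, -98)) = sqrt(41387 + 10**2) = sqrt(41387 + 100) = sqrt(41487)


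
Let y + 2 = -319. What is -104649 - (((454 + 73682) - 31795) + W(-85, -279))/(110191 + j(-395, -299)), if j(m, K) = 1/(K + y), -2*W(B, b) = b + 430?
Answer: -7149480434541/68318419 ≈ -1.0465e+5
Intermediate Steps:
y = -321 (y = -2 - 319 = -321)
W(B, b) = -215 - b/2 (W(B, b) = -(b + 430)/2 = -(430 + b)/2 = -215 - b/2)
j(m, K) = 1/(-321 + K) (j(m, K) = 1/(K - 321) = 1/(-321 + K))
-104649 - (((454 + 73682) - 31795) + W(-85, -279))/(110191 + j(-395, -299)) = -104649 - (((454 + 73682) - 31795) + (-215 - 1/2*(-279)))/(110191 + 1/(-321 - 299)) = -104649 - ((74136 - 31795) + (-215 + 279/2))/(110191 + 1/(-620)) = -104649 - (42341 - 151/2)/(110191 - 1/620) = -104649 - 84531/(2*68318419/620) = -104649 - 84531*620/(2*68318419) = -104649 - 1*26204610/68318419 = -104649 - 26204610/68318419 = -7149480434541/68318419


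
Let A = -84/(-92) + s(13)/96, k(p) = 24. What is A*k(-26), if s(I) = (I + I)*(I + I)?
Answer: 4391/23 ≈ 190.91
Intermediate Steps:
s(I) = 4*I² (s(I) = (2*I)*(2*I) = 4*I²)
A = 4391/552 (A = -84/(-92) + (4*13²)/96 = -84*(-1/92) + (4*169)*(1/96) = 21/23 + 676*(1/96) = 21/23 + 169/24 = 4391/552 ≈ 7.9547)
A*k(-26) = (4391/552)*24 = 4391/23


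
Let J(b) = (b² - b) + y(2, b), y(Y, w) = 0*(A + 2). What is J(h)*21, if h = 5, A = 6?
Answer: 420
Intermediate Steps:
y(Y, w) = 0 (y(Y, w) = 0*(6 + 2) = 0*8 = 0)
J(b) = b² - b (J(b) = (b² - b) + 0 = b² - b)
J(h)*21 = (5*(-1 + 5))*21 = (5*4)*21 = 20*21 = 420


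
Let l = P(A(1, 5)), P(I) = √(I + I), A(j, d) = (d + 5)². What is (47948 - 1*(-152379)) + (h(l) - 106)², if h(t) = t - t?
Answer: 211563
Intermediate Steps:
A(j, d) = (5 + d)²
P(I) = √2*√I (P(I) = √(2*I) = √2*√I)
l = 10*√2 (l = √2*√((5 + 5)²) = √2*√(10²) = √2*√100 = √2*10 = 10*√2 ≈ 14.142)
h(t) = 0
(47948 - 1*(-152379)) + (h(l) - 106)² = (47948 - 1*(-152379)) + (0 - 106)² = (47948 + 152379) + (-106)² = 200327 + 11236 = 211563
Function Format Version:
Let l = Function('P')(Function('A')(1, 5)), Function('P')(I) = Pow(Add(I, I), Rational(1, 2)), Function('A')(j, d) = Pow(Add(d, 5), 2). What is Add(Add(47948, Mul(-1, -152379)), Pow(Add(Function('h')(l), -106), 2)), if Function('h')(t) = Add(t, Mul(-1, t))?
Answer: 211563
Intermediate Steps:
Function('A')(j, d) = Pow(Add(5, d), 2)
Function('P')(I) = Mul(Pow(2, Rational(1, 2)), Pow(I, Rational(1, 2))) (Function('P')(I) = Pow(Mul(2, I), Rational(1, 2)) = Mul(Pow(2, Rational(1, 2)), Pow(I, Rational(1, 2))))
l = Mul(10, Pow(2, Rational(1, 2))) (l = Mul(Pow(2, Rational(1, 2)), Pow(Pow(Add(5, 5), 2), Rational(1, 2))) = Mul(Pow(2, Rational(1, 2)), Pow(Pow(10, 2), Rational(1, 2))) = Mul(Pow(2, Rational(1, 2)), Pow(100, Rational(1, 2))) = Mul(Pow(2, Rational(1, 2)), 10) = Mul(10, Pow(2, Rational(1, 2))) ≈ 14.142)
Function('h')(t) = 0
Add(Add(47948, Mul(-1, -152379)), Pow(Add(Function('h')(l), -106), 2)) = Add(Add(47948, Mul(-1, -152379)), Pow(Add(0, -106), 2)) = Add(Add(47948, 152379), Pow(-106, 2)) = Add(200327, 11236) = 211563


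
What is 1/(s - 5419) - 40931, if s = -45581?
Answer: -2087481001/51000 ≈ -40931.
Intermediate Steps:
1/(s - 5419) - 40931 = 1/(-45581 - 5419) - 40931 = 1/(-51000) - 40931 = -1/51000 - 40931 = -2087481001/51000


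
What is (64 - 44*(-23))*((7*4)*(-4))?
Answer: -120512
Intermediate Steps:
(64 - 44*(-23))*((7*4)*(-4)) = (64 + 1012)*(28*(-4)) = 1076*(-112) = -120512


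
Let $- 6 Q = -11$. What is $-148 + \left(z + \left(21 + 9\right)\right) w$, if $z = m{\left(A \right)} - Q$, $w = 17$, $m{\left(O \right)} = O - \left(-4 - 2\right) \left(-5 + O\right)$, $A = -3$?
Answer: $- \frac{3217}{6} \approx -536.17$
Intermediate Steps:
$Q = \frac{11}{6}$ ($Q = \left(- \frac{1}{6}\right) \left(-11\right) = \frac{11}{6} \approx 1.8333$)
$m{\left(O \right)} = -30 + 7 O$ ($m{\left(O \right)} = O - - 6 \left(-5 + O\right) = O - \left(30 - 6 O\right) = O + \left(-30 + 6 O\right) = -30 + 7 O$)
$z = - \frac{317}{6}$ ($z = \left(-30 + 7 \left(-3\right)\right) - \frac{11}{6} = \left(-30 - 21\right) - \frac{11}{6} = -51 - \frac{11}{6} = - \frac{317}{6} \approx -52.833$)
$-148 + \left(z + \left(21 + 9\right)\right) w = -148 + \left(- \frac{317}{6} + \left(21 + 9\right)\right) 17 = -148 + \left(- \frac{317}{6} + 30\right) 17 = -148 - \frac{2329}{6} = - \frac{3217}{6}$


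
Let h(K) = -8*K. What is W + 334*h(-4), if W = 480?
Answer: 11168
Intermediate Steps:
W + 334*h(-4) = 480 + 334*(-8*(-4)) = 480 + 334*32 = 480 + 10688 = 11168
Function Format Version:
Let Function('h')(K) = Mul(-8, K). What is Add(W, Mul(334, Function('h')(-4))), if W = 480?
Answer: 11168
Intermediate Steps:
Add(W, Mul(334, Function('h')(-4))) = Add(480, Mul(334, Mul(-8, -4))) = Add(480, Mul(334, 32)) = Add(480, 10688) = 11168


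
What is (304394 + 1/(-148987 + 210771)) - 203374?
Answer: 6241419681/61784 ≈ 1.0102e+5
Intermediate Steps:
(304394 + 1/(-148987 + 210771)) - 203374 = (304394 + 1/61784) - 203374 = 18806678897/61784 - 203374 = 6241419681/61784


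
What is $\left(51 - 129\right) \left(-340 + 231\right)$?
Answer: $8502$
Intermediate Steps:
$\left(51 - 129\right) \left(-340 + 231\right) = \left(-78\right) \left(-109\right) = 8502$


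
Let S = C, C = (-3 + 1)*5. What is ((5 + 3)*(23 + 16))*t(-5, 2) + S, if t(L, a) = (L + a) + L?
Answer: -2506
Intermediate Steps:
t(L, a) = a + 2*L
C = -10 (C = -2*5 = -10)
S = -10
((5 + 3)*(23 + 16))*t(-5, 2) + S = ((5 + 3)*(23 + 16))*(2 + 2*(-5)) - 10 = (8*39)*(2 - 10) - 10 = 312*(-8) - 10 = -2496 - 10 = -2506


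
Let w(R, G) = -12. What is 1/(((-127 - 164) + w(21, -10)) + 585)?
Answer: 1/282 ≈ 0.0035461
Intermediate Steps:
1/(((-127 - 164) + w(21, -10)) + 585) = 1/(((-127 - 164) - 12) + 585) = 1/((-291 - 12) + 585) = 1/(-303 + 585) = 1/282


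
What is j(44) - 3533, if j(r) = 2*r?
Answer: -3445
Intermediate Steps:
j(44) - 3533 = 2*44 - 3533 = 88 - 3533 = -3445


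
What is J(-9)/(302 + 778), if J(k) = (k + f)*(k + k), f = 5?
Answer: 1/15 ≈ 0.066667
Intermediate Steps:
J(k) = 2*k*(5 + k) (J(k) = (k + 5)*(k + k) = (5 + k)*(2*k) = 2*k*(5 + k))
J(-9)/(302 + 778) = (2*(-9)*(5 - 9))/(302 + 778) = (2*(-9)*(-4))/1080 = (1/1080)*72 = 1/15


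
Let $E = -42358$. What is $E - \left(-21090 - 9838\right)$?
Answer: $-11430$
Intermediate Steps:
$E - \left(-21090 - 9838\right) = -42358 - \left(-21090 - 9838\right) = -42358 - -30928 = -42358 + 30928 = -11430$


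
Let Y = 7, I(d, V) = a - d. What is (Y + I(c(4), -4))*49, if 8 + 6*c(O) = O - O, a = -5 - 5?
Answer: -245/3 ≈ -81.667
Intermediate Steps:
a = -10
c(O) = -4/3 (c(O) = -4/3 + (O - O)/6 = -4/3 + (⅙)*0 = -4/3 + 0 = -4/3)
I(d, V) = -10 - d
(Y + I(c(4), -4))*49 = (7 + (-10 - 1*(-4/3)))*49 = (7 + (-10 + 4/3))*49 = (7 - 26/3)*49 = -5/3*49 = -245/3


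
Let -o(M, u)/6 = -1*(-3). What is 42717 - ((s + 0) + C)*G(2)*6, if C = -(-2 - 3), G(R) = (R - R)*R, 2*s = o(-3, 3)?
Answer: 42717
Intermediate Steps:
o(M, u) = -18 (o(M, u) = -(-6)*(-3) = -6*3 = -18)
s = -9 (s = (½)*(-18) = -9)
G(R) = 0 (G(R) = 0*R = 0)
C = 5 (C = -1*(-5) = 5)
42717 - ((s + 0) + C)*G(2)*6 = 42717 - ((-9 + 0) + 5)*0*6 = 42717 - (-9 + 5)*0*6 = 42717 - (-4*0)*6 = 42717 - 0*6 = 42717 - 1*0 = 42717 + 0 = 42717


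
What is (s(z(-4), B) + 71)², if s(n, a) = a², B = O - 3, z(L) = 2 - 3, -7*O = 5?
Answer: 17264025/2401 ≈ 7190.3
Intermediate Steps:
O = -5/7 (O = -⅐*5 = -5/7 ≈ -0.71429)
z(L) = -1
B = -26/7 (B = -5/7 - 3 = -26/7 ≈ -3.7143)
(s(z(-4), B) + 71)² = ((-26/7)² + 71)² = (676/49 + 71)² = (4155/49)² = 17264025/2401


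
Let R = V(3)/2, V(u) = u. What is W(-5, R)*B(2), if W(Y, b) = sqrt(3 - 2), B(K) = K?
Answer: 2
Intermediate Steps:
R = 3/2 ≈ 1.5000
W(Y, b) = 1 (W(Y, b) = sqrt(1) = 1)
W(-5, R)*B(2) = 1*2 = 2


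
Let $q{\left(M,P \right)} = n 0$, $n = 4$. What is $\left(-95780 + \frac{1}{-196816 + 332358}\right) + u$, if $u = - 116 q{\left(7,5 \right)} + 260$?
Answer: $- \frac{12946971839}{135542} \approx -95520.0$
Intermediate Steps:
$q{\left(M,P \right)} = 0$ ($q{\left(M,P \right)} = 4 \cdot 0 = 0$)
$u = 260$ ($u = \left(-116\right) 0 + 260 = 0 + 260 = 260$)
$\left(-95780 + \frac{1}{-196816 + 332358}\right) + u = \left(-95780 + \frac{1}{-196816 + 332358}\right) + 260 = \left(-95780 + \frac{1}{135542}\right) + 260 = - \frac{12982212759}{135542} + 260 = - \frac{12946971839}{135542}$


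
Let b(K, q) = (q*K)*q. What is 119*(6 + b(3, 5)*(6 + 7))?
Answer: 116739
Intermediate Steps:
b(K, q) = K*q**2 (b(K, q) = (K*q)*q = K*q**2)
119*(6 + b(3, 5)*(6 + 7)) = 119*(6 + (3*5**2)*(6 + 7)) = 119*(6 + (3*25)*13) = 119*(6 + 75*13) = 119*(6 + 975) = 119*981 = 116739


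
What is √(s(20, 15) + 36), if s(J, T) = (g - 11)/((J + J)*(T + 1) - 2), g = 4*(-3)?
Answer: √14638910/638 ≈ 5.9970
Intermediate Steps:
g = -12
s(J, T) = -23/(-2 + 2*J*(1 + T)) (s(J, T) = (-12 - 11)/((J + J)*(T + 1) - 2) = -23/((2*J)*(1 + T) - 2) = -23/(2*J*(1 + T) - 2) = -23/(-2 + 2*J*(1 + T)))
√(s(20, 15) + 36) = √(-23/(-2 + 2*20 + 2*20*15) + 36) = √(-23/(-2 + 40 + 600) + 36) = √(-23/638 + 36) = √(22945/638) = √14638910/638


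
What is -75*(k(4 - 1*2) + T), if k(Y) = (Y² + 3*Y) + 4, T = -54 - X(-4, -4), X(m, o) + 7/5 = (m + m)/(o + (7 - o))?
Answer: 19665/7 ≈ 2809.3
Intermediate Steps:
X(m, o) = -7/5 + 2*m/7 (X(m, o) = -7/5 + (m + m)/(o + (7 - o)) = -7/5 + (2*m)/7 = -7/5 + (2*m)*(⅐) = -7/5 + 2*m/7)
T = -1801/35 (T = -54 - (-7/5 + (2/7)*(-4)) = -54 - (-7/5 - 8/7) = -54 - 1*(-89/35) = -54 + 89/35 = -1801/35 ≈ -51.457)
k(Y) = 4 + Y² + 3*Y
-75*(k(4 - 1*2) + T) = -75*((4 + (4 - 1*2)² + 3*(4 - 1*2)) - 1801/35) = -75*((4 + (4 - 2)² + 3*(4 - 2)) - 1801/35) = -75*((4 + 2² + 3*2) - 1801/35) = -75*((4 + 4 + 6) - 1801/35) = -75*(14 - 1801/35) = -75*(-1311/35) = 19665/7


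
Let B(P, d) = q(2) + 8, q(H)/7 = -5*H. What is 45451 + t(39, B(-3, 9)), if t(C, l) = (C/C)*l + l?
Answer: 45327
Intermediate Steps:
q(H) = -35*H (q(H) = 7*(-5*H) = -35*H)
B(P, d) = -62 (B(P, d) = -35*2 + 8 = -70 + 8 = -62)
t(C, l) = 2*l (t(C, l) = 1*l + l = l + l = 2*l)
45451 + t(39, B(-3, 9)) = 45451 + 2*(-62) = 45451 - 124 = 45327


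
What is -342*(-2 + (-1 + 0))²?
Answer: -3078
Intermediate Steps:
-342*(-2 + (-1 + 0))² = -342*(-2 - 1)² = -342*(-3)² = -342*9 = -3078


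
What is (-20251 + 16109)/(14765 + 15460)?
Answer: -4142/30225 ≈ -0.13704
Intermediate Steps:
(-20251 + 16109)/(14765 + 15460) = -4142/30225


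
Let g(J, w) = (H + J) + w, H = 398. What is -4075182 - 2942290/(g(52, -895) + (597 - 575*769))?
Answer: -1801321230896/442023 ≈ -4.0752e+6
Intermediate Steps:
g(J, w) = 398 + J + w (g(J, w) = (398 + J) + w = 398 + J + w)
-4075182 - 2942290/(g(52, -895) + (597 - 575*769)) = -4075182 - 2942290/((398 + 52 - 895) + (597 - 575*769)) = -4075182 - 2942290/(-445 + (597 - 442175)) = -4075182 - 2942290/(-445 - 441578) = -4075182 - 2942290/(-442023) = -4075182 - 2942290*(-1/442023) = -4075182 + 2942290/442023 = -1801321230896/442023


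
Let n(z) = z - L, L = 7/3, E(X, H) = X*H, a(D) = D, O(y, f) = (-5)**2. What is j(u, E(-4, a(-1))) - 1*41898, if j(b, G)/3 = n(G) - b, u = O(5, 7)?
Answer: -41968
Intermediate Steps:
O(y, f) = 25
E(X, H) = H*X
u = 25
L = 7/3 (L = 7*(1/3) = 7/3 ≈ 2.3333)
n(z) = -7/3 + z (n(z) = z - 1*7/3 = z - 7/3 = -7/3 + z)
j(b, G) = -7 - 3*b + 3*G (j(b, G) = 3*((-7/3 + G) - b) = 3*(-7/3 + G - b) = -7 - 3*b + 3*G)
j(u, E(-4, a(-1))) - 1*41898 = (-7 - 3*25 + 3*(-1*(-4))) - 1*41898 = (-7 - 75 + 3*4) - 41898 = (-7 - 75 + 12) - 41898 = -70 - 41898 = -41968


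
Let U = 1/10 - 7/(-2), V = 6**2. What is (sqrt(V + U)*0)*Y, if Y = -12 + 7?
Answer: 0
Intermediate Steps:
V = 36
Y = -5
U = 18/5 (U = 1*(1/10) - 7*(-1/2) = 1/10 + 7/2 = 18/5 ≈ 3.6000)
(sqrt(V + U)*0)*Y = (sqrt(36 + 18/5)*0)*(-5) = (sqrt(198/5)*0)*(-5) = ((3*sqrt(110)/5)*0)*(-5) = 0*(-5) = 0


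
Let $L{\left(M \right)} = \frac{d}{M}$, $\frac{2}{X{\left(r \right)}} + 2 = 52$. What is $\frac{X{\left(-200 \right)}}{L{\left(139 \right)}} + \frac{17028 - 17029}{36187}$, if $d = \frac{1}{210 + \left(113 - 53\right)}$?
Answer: $\frac{271619617}{180935} \approx 1501.2$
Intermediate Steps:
$X{\left(r \right)} = \frac{1}{25}$ ($X{\left(r \right)} = \frac{2}{-2 + 52} = \frac{2}{50} = 2 \cdot \frac{1}{50} = \frac{1}{25}$)
$d = \frac{1}{270}$ ($d = \frac{1}{210 + 60} = \frac{1}{270} \approx 0.0037037$)
$L{\left(M \right)} = \frac{1}{270 M}$
$\frac{X{\left(-200 \right)}}{L{\left(139 \right)}} + \frac{17028 - 17029}{36187} = \frac{1}{25 \frac{1}{270 \cdot 139}} + \frac{17028 - 17029}{36187} = \frac{1}{25 \cdot \frac{1}{270} \cdot \frac{1}{139}} - \frac{1}{36187} = \frac{\frac{1}{\frac{1}{37530}}}{25} - \frac{1}{36187} = \frac{1}{25} \cdot 37530 - \frac{1}{36187} = \frac{7506}{5} - \frac{1}{36187} = \frac{271619617}{180935}$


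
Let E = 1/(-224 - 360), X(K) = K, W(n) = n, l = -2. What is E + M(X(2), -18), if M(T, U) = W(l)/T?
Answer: -585/584 ≈ -1.0017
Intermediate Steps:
M(T, U) = -2/T
E = -1/584 (E = 1/(-584) = -1/584 ≈ -0.0017123)
E + M(X(2), -18) = -1/584 - 2/2 = -1/584 - 2*½ = -1/584 - 1 = -585/584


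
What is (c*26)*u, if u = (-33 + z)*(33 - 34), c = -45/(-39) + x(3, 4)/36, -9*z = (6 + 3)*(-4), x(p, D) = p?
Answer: 5597/6 ≈ 932.83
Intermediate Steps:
z = 4 (z = -(6 + 3)*(-4)/9 = -(-4) = -⅑*(-36) = 4)
c = 193/156 (c = -45/(-39) + 3/36 = -45*(-1/39) + 3*(1/36) = 15/13 + 1/12 = 193/156 ≈ 1.2372)
u = 29 (u = (-33 + 4)*(33 - 34) = -29*(-1) = 29)
(c*26)*u = ((193/156)*26)*29 = (193/6)*29 = 5597/6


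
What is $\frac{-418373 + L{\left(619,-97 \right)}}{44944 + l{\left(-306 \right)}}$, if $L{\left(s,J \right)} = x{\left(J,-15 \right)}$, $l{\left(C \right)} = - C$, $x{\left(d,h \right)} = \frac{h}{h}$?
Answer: $- \frac{209186}{22625} \approx -9.2458$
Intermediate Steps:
$x{\left(d,h \right)} = 1$
$L{\left(s,J \right)} = 1$
$\frac{-418373 + L{\left(619,-97 \right)}}{44944 + l{\left(-306 \right)}} = \frac{-418373 + 1}{44944 - -306} = - \frac{418372}{44944 + 306} = - \frac{418372}{45250} = \left(-418372\right) \frac{1}{45250} = - \frac{209186}{22625}$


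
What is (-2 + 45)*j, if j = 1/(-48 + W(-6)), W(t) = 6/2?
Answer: -43/45 ≈ -0.95556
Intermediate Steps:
W(t) = 3 (W(t) = 6*(½) = 3)
j = -1/45 (j = 1/(-48 + 3) = 1/(-45) = -1/45 ≈ -0.022222)
(-2 + 45)*j = (-2 + 45)*(-1/45) = 43*(-1/45) = -43/45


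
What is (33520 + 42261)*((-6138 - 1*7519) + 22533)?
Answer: 672632156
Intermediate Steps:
(33520 + 42261)*((-6138 - 1*7519) + 22533) = 75781*((-6138 - 7519) + 22533) = 75781*(-13657 + 22533) = 75781*8876 = 672632156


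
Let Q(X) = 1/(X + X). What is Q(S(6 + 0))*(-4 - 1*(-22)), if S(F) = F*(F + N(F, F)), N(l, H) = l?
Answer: ⅛ ≈ 0.12500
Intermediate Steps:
S(F) = 2*F² (S(F) = F*(F + F) = F*(2*F) = 2*F²)
Q(X) = 1/(2*X)
Q(S(6 + 0))*(-4 - 1*(-22)) = (1/(2*((2*(6 + 0)²))))*(-4 - 1*(-22)) = (1/(2*((2*6²))))*(-4 + 22) = (1/(2*((2*36))))*18 = ((½)/72)*18 = ((½)*(1/72))*18 = (1/144)*18 = ⅛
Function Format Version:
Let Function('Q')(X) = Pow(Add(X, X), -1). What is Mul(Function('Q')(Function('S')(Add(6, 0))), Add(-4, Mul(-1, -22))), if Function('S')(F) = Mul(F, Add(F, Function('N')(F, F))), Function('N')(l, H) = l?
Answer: Rational(1, 8) ≈ 0.12500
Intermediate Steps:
Function('S')(F) = Mul(2, Pow(F, 2)) (Function('S')(F) = Mul(F, Add(F, F)) = Mul(F, Mul(2, F)) = Mul(2, Pow(F, 2)))
Function('Q')(X) = Mul(Rational(1, 2), Pow(X, -1)) (Function('Q')(X) = Pow(Mul(2, X), -1) = Mul(Rational(1, 2), Pow(X, -1)))
Mul(Function('Q')(Function('S')(Add(6, 0))), Add(-4, Mul(-1, -22))) = Mul(Mul(Rational(1, 2), Pow(Mul(2, Pow(Add(6, 0), 2)), -1)), Add(-4, Mul(-1, -22))) = Mul(Mul(Rational(1, 2), Pow(Mul(2, Pow(6, 2)), -1)), Add(-4, 22)) = Mul(Mul(Rational(1, 2), Pow(Mul(2, 36), -1)), 18) = Mul(Mul(Rational(1, 2), Pow(72, -1)), 18) = Mul(Mul(Rational(1, 2), Rational(1, 72)), 18) = Mul(Rational(1, 144), 18) = Rational(1, 8)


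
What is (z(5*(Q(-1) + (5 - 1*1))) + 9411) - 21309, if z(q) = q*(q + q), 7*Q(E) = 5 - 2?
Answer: -534952/49 ≈ -10917.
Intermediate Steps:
Q(E) = 3/7 (Q(E) = (5 - 2)/7 = (1/7)*3 = 3/7)
z(q) = 2*q**2 (z(q) = q*(2*q) = 2*q**2)
(z(5*(Q(-1) + (5 - 1*1))) + 9411) - 21309 = (2*(5*(3/7 + (5 - 1*1)))**2 + 9411) - 21309 = (2*(5*(3/7 + (5 - 1)))**2 + 9411) - 21309 = (2*(5*(3/7 + 4))**2 + 9411) - 21309 = (2*(5*(31/7))**2 + 9411) - 21309 = (2*(155/7)**2 + 9411) - 21309 = (2*(24025/49) + 9411) - 21309 = (48050/49 + 9411) - 21309 = 509189/49 - 21309 = -534952/49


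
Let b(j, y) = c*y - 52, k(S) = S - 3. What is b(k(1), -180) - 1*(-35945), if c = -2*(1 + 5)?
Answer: 38053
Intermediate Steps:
k(S) = -3 + S
c = -12 (c = -2*6 = -12)
b(j, y) = -52 - 12*y (b(j, y) = -12*y - 52 = -52 - 12*y)
b(k(1), -180) - 1*(-35945) = (-52 - 12*(-180)) - 1*(-35945) = (-52 + 2160) + 35945 = 2108 + 35945 = 38053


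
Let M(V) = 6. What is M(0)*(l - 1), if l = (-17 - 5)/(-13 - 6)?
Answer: 18/19 ≈ 0.94737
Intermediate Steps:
l = 22/19 (l = -22/(-19) = -22*(-1/19) = 22/19 ≈ 1.1579)
M(0)*(l - 1) = 6*(22/19 - 1) = 6*(3/19) = 18/19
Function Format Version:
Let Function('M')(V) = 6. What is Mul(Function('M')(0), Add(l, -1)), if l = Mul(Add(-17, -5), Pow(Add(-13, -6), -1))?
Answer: Rational(18, 19) ≈ 0.94737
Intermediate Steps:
l = Rational(22, 19) (l = Mul(-22, Pow(-19, -1)) = Mul(-22, Rational(-1, 19)) = Rational(22, 19) ≈ 1.1579)
Mul(Function('M')(0), Add(l, -1)) = Mul(6, Add(Rational(22, 19), -1)) = Mul(6, Rational(3, 19)) = Rational(18, 19)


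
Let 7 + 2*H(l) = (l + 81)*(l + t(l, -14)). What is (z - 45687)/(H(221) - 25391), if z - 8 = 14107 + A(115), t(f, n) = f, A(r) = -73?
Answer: -12658/16539 ≈ -0.76534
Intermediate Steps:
z = 14042 (z = 8 + (14107 - 73) = 8 + 14034 = 14042)
H(l) = -7/2 + l*(81 + l) (H(l) = -7/2 + ((l + 81)*(l + l))/2 = -7/2 + ((81 + l)*(2*l))/2 = -7/2 + (2*l*(81 + l))/2 = -7/2 + l*(81 + l))
(z - 45687)/(H(221) - 25391) = (14042 - 45687)/((-7/2 + 221² + 81*221) - 25391) = -31645/((-7/2 + 48841 + 17901) - 25391) = -31645/(133477/2 - 25391) = -31645/82695/2 = -31645*2/82695 = -12658/16539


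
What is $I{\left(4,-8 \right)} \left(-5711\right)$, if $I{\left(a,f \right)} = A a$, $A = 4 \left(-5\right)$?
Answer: $456880$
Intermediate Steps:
$A = -20$
$I{\left(a,f \right)} = - 20 a$
$I{\left(4,-8 \right)} \left(-5711\right) = \left(-20\right) 4 \left(-5711\right) = \left(-80\right) \left(-5711\right) = 456880$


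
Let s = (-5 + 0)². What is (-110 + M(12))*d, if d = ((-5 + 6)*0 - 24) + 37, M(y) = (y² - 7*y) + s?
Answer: -325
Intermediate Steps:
s = 25 (s = (-5)² = 25)
M(y) = 25 + y² - 7*y (M(y) = (y² - 7*y) + 25 = 25 + y² - 7*y)
d = 13 (d = (1*0 - 24) + 37 = (0 - 24) + 37 = -24 + 37 = 13)
(-110 + M(12))*d = (-110 + (25 + 12² - 7*12))*13 = (-110 + (25 + 144 - 84))*13 = (-110 + 85)*13 = -25*13 = -325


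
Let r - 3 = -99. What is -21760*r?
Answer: 2088960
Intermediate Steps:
r = -96 (r = 3 - 99 = -96)
-21760*r = -21760*(-96) = 2088960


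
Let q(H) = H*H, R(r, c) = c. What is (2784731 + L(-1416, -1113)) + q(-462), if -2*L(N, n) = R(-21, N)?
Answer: 2998883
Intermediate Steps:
L(N, n) = -N/2
q(H) = H**2
(2784731 + L(-1416, -1113)) + q(-462) = (2784731 - 1/2*(-1416)) + (-462)**2 = (2784731 + 708) + 213444 = 2785439 + 213444 = 2998883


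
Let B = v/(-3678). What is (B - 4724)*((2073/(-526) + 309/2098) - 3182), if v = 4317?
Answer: 5091633654479607/338237462 ≈ 1.5053e+7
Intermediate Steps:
B = -1439/1226 (B = 4317/(-3678) = 4317*(-1/3678) = -1439/1226 ≈ -1.1737)
(B - 4724)*((2073/(-526) + 309/2098) - 3182) = (-1439/1226 - 4724)*((2073/(-526) + 309/2098) - 3182) = -5793063*((2073*(-1/526) + 309*(1/2098)) - 3182)/1226 = -5793063*((-2073/526 + 309/2098) - 3182)/1226 = -5793063*(-1046655/275887 - 3182)/1226 = -5793063/1226*(-878919089/275887) = 5091633654479607/338237462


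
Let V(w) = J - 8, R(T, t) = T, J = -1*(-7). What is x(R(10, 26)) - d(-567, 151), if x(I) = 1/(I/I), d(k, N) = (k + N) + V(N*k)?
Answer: 418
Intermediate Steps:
J = 7
V(w) = -1 (V(w) = 7 - 8 = -1)
d(k, N) = -1 + N + k (d(k, N) = (k + N) - 1 = (N + k) - 1 = -1 + N + k)
x(I) = 1 (x(I) = 1/1 = 1)
x(R(10, 26)) - d(-567, 151) = 1 - (-1 + 151 - 567) = 1 - 1*(-417) = 1 + 417 = 418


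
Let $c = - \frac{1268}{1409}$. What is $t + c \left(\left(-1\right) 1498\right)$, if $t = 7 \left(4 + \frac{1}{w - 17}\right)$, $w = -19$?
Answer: $\frac{69791113}{50724} \approx 1375.9$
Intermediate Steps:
$c = - \frac{1268}{1409}$ ($c = \left(-1268\right) \frac{1}{1409} = - \frac{1268}{1409} \approx -0.89993$)
$t = \frac{1001}{36}$ ($t = 7 \left(4 + \frac{1}{-19 - 17}\right) = 7 \left(4 + \frac{1}{-36}\right) = 7 \left(4 - \frac{1}{36}\right) = 7 \cdot \frac{143}{36} = \frac{1001}{36} \approx 27.806$)
$t + c \left(\left(-1\right) 1498\right) = \frac{1001}{36} - \frac{1268 \left(\left(-1\right) 1498\right)}{1409} = \frac{1001}{36} - - \frac{1899464}{1409} = \frac{1001}{36} + \frac{1899464}{1409} = \frac{69791113}{50724}$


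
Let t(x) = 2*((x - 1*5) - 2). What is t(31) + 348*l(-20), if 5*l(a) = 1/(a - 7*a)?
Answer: 2429/50 ≈ 48.580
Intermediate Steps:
t(x) = -14 + 2*x (t(x) = 2*((x - 5) - 2) = 2*((-5 + x) - 2) = 2*(-7 + x) = -14 + 2*x)
l(a) = -1/(30*a) (l(a) = 1/(5*(a - 7*a)) = 1/(5*((-6*a))) = (-1/(6*a))/5 = -1/(30*a))
t(31) + 348*l(-20) = (-14 + 2*31) + 348*(-1/30/(-20)) = (-14 + 62) + 348*(-1/30*(-1/20)) = 48 + 348*(1/600) = 48 + 29/50 = 2429/50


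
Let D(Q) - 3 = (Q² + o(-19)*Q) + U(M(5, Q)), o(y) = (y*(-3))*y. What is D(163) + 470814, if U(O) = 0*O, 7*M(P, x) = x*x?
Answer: 320857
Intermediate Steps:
o(y) = -3*y² (o(y) = (-3*y)*y = -3*y²)
M(P, x) = x²/7 (M(P, x) = (x*x)/7 = x²/7)
U(O) = 0
D(Q) = 3 + Q² - 1083*Q (D(Q) = 3 + ((Q² + (-3*(-19)²)*Q) + 0) = 3 + ((Q² + (-3*361)*Q) + 0) = 3 + ((Q² - 1083*Q) + 0) = 3 + (Q² - 1083*Q) = 3 + Q² - 1083*Q)
D(163) + 470814 = (3 + 163² - 1083*163) + 470814 = (3 + 26569 - 176529) + 470814 = -149957 + 470814 = 320857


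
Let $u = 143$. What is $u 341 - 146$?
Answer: $48617$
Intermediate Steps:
$u 341 - 146 = 143 \cdot 341 - 146 = 48763 - 146 = 48617$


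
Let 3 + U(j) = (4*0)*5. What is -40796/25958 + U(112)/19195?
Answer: -391578547/249131905 ≈ -1.5718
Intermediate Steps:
U(j) = -3 (U(j) = -3 + (4*0)*5 = -3 + 0*5 = -3 + 0 = -3)
-40796/25958 + U(112)/19195 = -40796/25958 - 3/19195 = -40796*1/25958 - 3*1/19195 = -20398/12979 - 3/19195 = -391578547/249131905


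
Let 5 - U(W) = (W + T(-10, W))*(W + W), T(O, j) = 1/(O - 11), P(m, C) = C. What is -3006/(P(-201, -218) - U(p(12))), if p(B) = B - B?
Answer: 3006/223 ≈ 13.480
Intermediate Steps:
T(O, j) = 1/(-11 + O)
p(B) = 0
U(W) = 5 - 2*W*(-1/21 + W) (U(W) = 5 - (W + 1/(-11 - 10))*(W + W) = 5 - (W + 1/(-21))*2*W = 5 - (W - 1/21)*2*W = 5 - (-1/21 + W)*2*W = 5 - 2*W*(-1/21 + W))
-3006/(P(-201, -218) - U(p(12))) = -3006/(-218 - (5 - 2*0² + (2/21)*0)) = -3006/(-218 - (5 - 2*0 + 0)) = -3006/(-218 - (5 + 0 + 0)) = -3006/(-218 - 1*5) = -3006/(-218 - 5) = -3006/(-223) = -3006*(-1/223) = 3006/223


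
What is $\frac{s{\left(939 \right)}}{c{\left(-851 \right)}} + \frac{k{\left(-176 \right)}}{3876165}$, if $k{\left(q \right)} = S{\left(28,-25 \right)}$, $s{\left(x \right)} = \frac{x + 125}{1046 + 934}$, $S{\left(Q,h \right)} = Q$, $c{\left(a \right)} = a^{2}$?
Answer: $\frac{49193270}{6175669652163} \approx 7.9657 \cdot 10^{-6}$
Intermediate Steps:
$s{\left(x \right)} = \frac{25}{396} + \frac{x}{1980}$ ($s{\left(x \right)} = \frac{125 + x}{1980} = \left(125 + x\right) \frac{1}{1980} = \frac{25}{396} + \frac{x}{1980}$)
$k{\left(q \right)} = 28$
$\frac{s{\left(939 \right)}}{c{\left(-851 \right)}} + \frac{k{\left(-176 \right)}}{3876165} = \frac{\frac{25}{396} + \frac{1}{1980} \cdot 939}{\left(-851\right)^{2}} + \frac{28}{3876165} = \frac{\frac{25}{396} + \frac{313}{660}}{724201} + 28 \cdot \frac{1}{3876165} = \frac{266}{495} \cdot \frac{1}{724201} + \frac{28}{3876165} = \frac{266}{358479495} + \frac{28}{3876165} = \frac{49193270}{6175669652163}$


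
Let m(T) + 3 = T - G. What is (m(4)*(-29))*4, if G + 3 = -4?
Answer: -928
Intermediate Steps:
G = -7 (G = -3 - 4 = -7)
m(T) = 4 + T (m(T) = -3 + (T - 1*(-7)) = -3 + (T + 7) = -3 + (7 + T) = 4 + T)
(m(4)*(-29))*4 = ((4 + 4)*(-29))*4 = (8*(-29))*4 = -232*4 = -928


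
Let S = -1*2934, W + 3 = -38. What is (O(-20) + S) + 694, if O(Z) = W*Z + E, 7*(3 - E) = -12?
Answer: -9907/7 ≈ -1415.3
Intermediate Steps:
W = -41 (W = -3 - 38 = -41)
E = 33/7 (E = 3 - ⅐*(-12) = 3 + 12/7 = 33/7 ≈ 4.7143)
S = -2934
O(Z) = 33/7 - 41*Z (O(Z) = -41*Z + 33/7 = 33/7 - 41*Z)
(O(-20) + S) + 694 = ((33/7 - 41*(-20)) - 2934) + 694 = ((33/7 + 820) - 2934) + 694 = (5773/7 - 2934) + 694 = -14765/7 + 694 = -9907/7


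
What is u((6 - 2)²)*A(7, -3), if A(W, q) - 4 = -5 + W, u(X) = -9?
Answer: -54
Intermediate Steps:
A(W, q) = -1 + W (A(W, q) = 4 + (-5 + W) = -1 + W)
u((6 - 2)²)*A(7, -3) = -9*(-1 + 7) = -9*6 = -54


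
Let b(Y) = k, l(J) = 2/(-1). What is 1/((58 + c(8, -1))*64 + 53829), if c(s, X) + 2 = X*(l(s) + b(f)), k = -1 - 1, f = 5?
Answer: 1/57669 ≈ 1.7340e-5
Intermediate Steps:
k = -2
l(J) = -2 (l(J) = 2*(-1) = -2)
b(Y) = -2
c(s, X) = -2 - 4*X (c(s, X) = -2 + X*(-2 - 2) = -2 + X*(-4) = -2 - 4*X)
1/((58 + c(8, -1))*64 + 53829) = 1/((58 + (-2 - 4*(-1)))*64 + 53829) = 1/((58 + (-2 + 4))*64 + 53829) = 1/((58 + 2)*64 + 53829) = 1/(60*64 + 53829) = 1/(3840 + 53829) = 1/57669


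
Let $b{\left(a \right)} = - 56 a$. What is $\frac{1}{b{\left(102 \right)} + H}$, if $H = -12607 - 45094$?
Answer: $- \frac{1}{63413} \approx -1.577 \cdot 10^{-5}$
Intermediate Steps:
$H = -57701$
$\frac{1}{b{\left(102 \right)} + H} = \frac{1}{\left(-56\right) 102 - 57701} = \frac{1}{-5712 - 57701} = \frac{1}{-63413} = - \frac{1}{63413}$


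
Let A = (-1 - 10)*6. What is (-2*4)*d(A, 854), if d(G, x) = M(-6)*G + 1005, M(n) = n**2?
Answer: 10968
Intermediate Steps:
A = -66 (A = -11*6 = -66)
d(G, x) = 1005 + 36*G (d(G, x) = (-6)**2*G + 1005 = 36*G + 1005 = 1005 + 36*G)
(-2*4)*d(A, 854) = (-2*4)*(1005 + 36*(-66)) = -8*(1005 - 2376) = -8*(-1371) = 10968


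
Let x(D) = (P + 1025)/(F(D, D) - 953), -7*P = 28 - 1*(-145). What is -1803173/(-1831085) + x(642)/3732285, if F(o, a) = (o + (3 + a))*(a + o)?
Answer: 5186949471293348473/5267240232123074275 ≈ 0.98476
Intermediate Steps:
F(o, a) = (a + o)*(3 + a + o) (F(o, a) = (3 + a + o)*(a + o) = (a + o)*(3 + a + o))
P = -173/7 (P = -(28 - 1*(-145))/7 = -(28 + 145)/7 = -1/7*173 = -173/7 ≈ -24.714)
x(D) = 7002/(7*(-953 + 4*D**2 + 6*D)) (x(D) = (-173/7 + 1025)/((D**2 + D**2 + 3*D + 3*D + 2*D*D) - 953) = 7002/(7*((D**2 + D**2 + 3*D + 3*D + 2*D**2) - 953)) = 7002/(7*((4*D**2 + 6*D) - 953)) = 7002/(7*(-953 + 4*D**2 + 6*D)))
-1803173/(-1831085) + x(642)/3732285 = -1803173/(-1831085) + (7002/(7*(-953 + 4*642**2 + 6*642)))/3732285 = -1803173*(-1/1831085) + (7002/(7*(-953 + 4*412164 + 3852)))*(1/3732285) = 1803173/1831085 + (7002/(7*(-953 + 1648656 + 3852)))*(1/3732285) = 1803173/1831085 + ((7002/7)/1651555)*(1/3732285) = 1803173/1831085 + ((7002/7)*(1/1651555))*(1/3732285) = 1803173/1831085 + (7002/11560885)*(1/3732285) = 1803173/1831085 + 2334/14382839224075 = 5186949471293348473/5267240232123074275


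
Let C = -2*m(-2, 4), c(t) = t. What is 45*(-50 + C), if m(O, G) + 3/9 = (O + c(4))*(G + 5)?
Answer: -3840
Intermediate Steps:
m(O, G) = -⅓ + (4 + O)*(5 + G) (m(O, G) = -⅓ + (O + 4)*(G + 5) = -⅓ + (4 + O)*(5 + G))
C = -106/3 (C = -2*(59/3 + 4*4 + 5*(-2) + 4*(-2)) = -2*(59/3 + 16 - 10 - 8) = -2*53/3 = -106/3 ≈ -35.333)
45*(-50 + C) = 45*(-50 - 106/3) = 45*(-256/3) = -3840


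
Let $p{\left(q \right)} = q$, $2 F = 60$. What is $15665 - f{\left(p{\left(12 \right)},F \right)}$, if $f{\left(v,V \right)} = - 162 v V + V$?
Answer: $73955$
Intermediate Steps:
$F = 30$ ($F = \frac{1}{2} \cdot 60 = 30$)
$f{\left(v,V \right)} = V - 162 V v$ ($f{\left(v,V \right)} = - 162 V v + V = V - 162 V v$)
$15665 - f{\left(p{\left(12 \right)},F \right)} = 15665 - 30 \left(1 - 1944\right) = 15665 - 30 \left(-1943\right) = 15665 - -58290 = 15665 + 58290 = 73955$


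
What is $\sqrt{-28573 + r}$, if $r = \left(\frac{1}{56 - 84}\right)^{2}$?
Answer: $\frac{i \sqrt{22401231}}{28} \approx 169.04 i$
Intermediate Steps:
$r = \frac{1}{784}$ ($r = \left(\frac{1}{-28}\right)^{2} = \left(- \frac{1}{28}\right)^{2} = \frac{1}{784} \approx 0.0012755$)
$\sqrt{-28573 + r} = \sqrt{-28573 + \frac{1}{784}} = \sqrt{- \frac{22401231}{784}} = \frac{i \sqrt{22401231}}{28}$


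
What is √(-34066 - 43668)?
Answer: I*√77734 ≈ 278.81*I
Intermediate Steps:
√(-34066 - 43668) = √(-77734) = I*√77734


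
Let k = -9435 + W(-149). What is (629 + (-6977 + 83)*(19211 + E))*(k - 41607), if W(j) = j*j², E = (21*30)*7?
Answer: 546986643072095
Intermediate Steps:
E = 4410 (E = 630*7 = 4410)
W(j) = j³
k = -3317384 (k = -9435 + (-149)³ = -9435 - 3307949 = -3317384)
(629 + (-6977 + 83)*(19211 + E))*(k - 41607) = (629 + (-6977 + 83)*(19211 + 4410))*(-3317384 - 41607) = (629 - 6894*23621)*(-3358991) = (629 - 162843174)*(-3358991) = -162842545*(-3358991) = 546986643072095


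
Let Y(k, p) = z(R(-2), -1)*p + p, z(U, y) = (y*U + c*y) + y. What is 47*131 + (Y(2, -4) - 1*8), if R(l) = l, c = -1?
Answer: 6137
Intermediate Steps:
z(U, y) = U*y (z(U, y) = (y*U - y) + y = (U*y - y) + y = (-y + U*y) + y = U*y)
Y(k, p) = 3*p (Y(k, p) = (-2*(-1))*p + p = 2*p + p = 3*p)
47*131 + (Y(2, -4) - 1*8) = 47*131 + (3*(-4) - 1*8) = 6157 + (-12 - 8) = 6157 - 20 = 6137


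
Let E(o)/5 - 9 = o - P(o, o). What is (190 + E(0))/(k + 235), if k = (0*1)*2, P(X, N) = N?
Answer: 1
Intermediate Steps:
E(o) = 45 (E(o) = 45 + 5*(o - o) = 45 + 5*0 = 45 + 0 = 45)
k = 0 (k = 0*2 = 0)
(190 + E(0))/(k + 235) = (190 + 45)/(0 + 235) = 235/235 = 235*(1/235) = 1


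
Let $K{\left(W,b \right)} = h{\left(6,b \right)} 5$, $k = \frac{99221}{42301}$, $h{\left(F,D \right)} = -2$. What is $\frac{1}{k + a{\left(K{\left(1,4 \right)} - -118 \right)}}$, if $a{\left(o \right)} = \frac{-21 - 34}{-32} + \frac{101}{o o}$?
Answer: $\frac{986797728}{4019230885} \approx 0.24552$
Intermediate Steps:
$k = \frac{99221}{42301}$ ($k = 99221 \cdot \frac{1}{42301} = \frac{99221}{42301} \approx 2.3456$)
$K{\left(W,b \right)} = -10$ ($K{\left(W,b \right)} = \left(-2\right) 5 = -10$)
$a{\left(o \right)} = \frac{55}{32} + \frac{101}{o^{2}}$ ($a{\left(o \right)} = \left(-21 - 34\right) \left(- \frac{1}{32}\right) + \frac{101}{o^{2}} = \left(-55\right) \left(- \frac{1}{32}\right) + \frac{101}{o^{2}} = \frac{55}{32} + \frac{101}{o^{2}}$)
$\frac{1}{k + a{\left(K{\left(1,4 \right)} - -118 \right)}} = \frac{1}{\frac{99221}{42301} + \left(\frac{55}{32} + \frac{101}{\left(-10 - -118\right)^{2}}\right)} = \frac{1}{\frac{99221}{42301} + \left(\frac{55}{32} + \frac{101}{\left(-10 + 118\right)^{2}}\right)} = \frac{1}{\frac{99221}{42301} + \left(\frac{55}{32} + \frac{101}{11664}\right)} = \frac{1}{\frac{99221}{42301} + \frac{40297}{23328}} = \frac{1}{\frac{4019230885}{986797728}} = \frac{986797728}{4019230885}$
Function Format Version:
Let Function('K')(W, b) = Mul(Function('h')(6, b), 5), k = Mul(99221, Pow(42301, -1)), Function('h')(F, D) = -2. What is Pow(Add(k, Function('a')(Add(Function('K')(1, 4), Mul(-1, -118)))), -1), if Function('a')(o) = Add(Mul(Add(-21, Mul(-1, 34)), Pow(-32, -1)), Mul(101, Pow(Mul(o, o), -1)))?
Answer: Rational(986797728, 4019230885) ≈ 0.24552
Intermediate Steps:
k = Rational(99221, 42301) (k = Mul(99221, Rational(1, 42301)) = Rational(99221, 42301) ≈ 2.3456)
Function('K')(W, b) = -10 (Function('K')(W, b) = Mul(-2, 5) = -10)
Function('a')(o) = Add(Rational(55, 32), Mul(101, Pow(o, -2))) (Function('a')(o) = Add(Mul(Add(-21, -34), Rational(-1, 32)), Mul(101, Pow(Pow(o, 2), -1))) = Add(Mul(-55, Rational(-1, 32)), Mul(101, Pow(o, -2))) = Add(Rational(55, 32), Mul(101, Pow(o, -2))))
Pow(Add(k, Function('a')(Add(Function('K')(1, 4), Mul(-1, -118)))), -1) = Pow(Add(Rational(99221, 42301), Add(Rational(55, 32), Mul(101, Pow(Add(-10, Mul(-1, -118)), -2)))), -1) = Pow(Add(Rational(99221, 42301), Add(Rational(55, 32), Mul(101, Pow(Add(-10, 118), -2)))), -1) = Pow(Add(Rational(99221, 42301), Add(Rational(55, 32), Mul(101, Pow(108, -2)))), -1) = Pow(Add(Rational(99221, 42301), Add(Rational(55, 32), Mul(101, Rational(1, 11664)))), -1) = Pow(Add(Rational(99221, 42301), Add(Rational(55, 32), Rational(101, 11664))), -1) = Pow(Add(Rational(99221, 42301), Rational(40297, 23328)), -1) = Pow(Rational(4019230885, 986797728), -1) = Rational(986797728, 4019230885)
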